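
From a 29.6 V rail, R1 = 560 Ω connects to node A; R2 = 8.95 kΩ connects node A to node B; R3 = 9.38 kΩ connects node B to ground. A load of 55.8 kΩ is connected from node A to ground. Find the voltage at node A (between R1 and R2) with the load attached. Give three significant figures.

V ≈ 28.4 V

Below node A the series string R2+R3 = 18330 Ω sits in parallel with the 55800 Ω load: 13800 Ω.
V_A = 29.6 × 13800/(560 + 13800) = 28.4 V.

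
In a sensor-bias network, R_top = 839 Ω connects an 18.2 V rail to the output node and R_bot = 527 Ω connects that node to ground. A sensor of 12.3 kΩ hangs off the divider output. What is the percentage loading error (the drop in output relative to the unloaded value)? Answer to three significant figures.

2.56 %

The divider's output (Thévenin) resistance is R_top‖R_bot = 323.7 Ω.
Fractional drop under load = R_th/(R_th + R_L) = 323.7 / (323.7 + 12300) = 0.02564.
So the output falls by 2.56 %.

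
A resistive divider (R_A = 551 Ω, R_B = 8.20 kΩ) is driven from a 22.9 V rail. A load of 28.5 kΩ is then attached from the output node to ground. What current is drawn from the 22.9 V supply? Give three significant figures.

R_B‖R_L = 6368 Ω, so the source sees R_A + R_B‖R_L = 6919 Ω.
I = 22.9 V / 6919 Ω = 3.31 mA.

I ≈ 3.31 mA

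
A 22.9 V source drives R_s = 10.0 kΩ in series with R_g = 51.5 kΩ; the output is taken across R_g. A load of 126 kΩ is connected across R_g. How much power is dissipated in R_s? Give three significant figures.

P ≈ 2.42 mW

Total resistance from the source is R_s + (R_g‖R_L) = 46.56 kΩ, so I = 22.9/46.56 kΩ = 0.4919 mA.
P = I²·R_s = (0.4919 mA)² × 10.0 kΩ = 2.42 mW.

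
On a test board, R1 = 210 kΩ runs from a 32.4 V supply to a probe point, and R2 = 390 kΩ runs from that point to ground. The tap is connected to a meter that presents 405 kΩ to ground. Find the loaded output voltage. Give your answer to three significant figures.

The load sits in parallel with R2: R2‖R_L = (390 × 405) / (390 + 405) = 198.7 kΩ.
V_out = 32.4 × 198.7 / (210 + 198.7) = 32.4 × 198.7/408.7 = 15.8 V.

V_out ≈ 15.8 V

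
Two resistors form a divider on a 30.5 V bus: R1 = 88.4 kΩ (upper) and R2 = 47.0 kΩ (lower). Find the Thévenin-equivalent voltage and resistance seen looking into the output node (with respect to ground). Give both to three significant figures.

V_th is the open-circuit tap voltage: 30.5 × 47.0/(88.4 + 47.0) = 10.6 V.
With the supply zeroed, R1 and R2 appear in parallel from the tap: R_th = R1‖R2 = (88.4 × 47.0)/135.4 = 30.7 kΩ.

V_th = 10.6 V, R_th = 30.7 kΩ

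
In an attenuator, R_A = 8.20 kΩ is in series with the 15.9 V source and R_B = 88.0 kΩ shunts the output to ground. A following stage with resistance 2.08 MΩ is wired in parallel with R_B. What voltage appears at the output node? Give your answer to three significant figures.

V_out ≈ 14.5 V

The load sits in parallel with R_B: R_B‖R_L = (88.0 × 2080) / (88.0 + 2080) = 84.43 kΩ.
V_out = 15.9 × 84.43 / (8.20 + 84.43) = 15.9 × 84.43/92.63 = 14.5 V.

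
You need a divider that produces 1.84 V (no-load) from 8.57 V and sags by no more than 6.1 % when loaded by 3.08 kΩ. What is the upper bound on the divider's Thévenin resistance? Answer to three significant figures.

Loading drop = R_th/(R_th + R_L) ≤ 0.0610, so R_th ≤ R_L · ε/(1−ε) = 3.08 kΩ × 0.0610/0.9390 = 200 Ω.

R_th ≤ 200 Ω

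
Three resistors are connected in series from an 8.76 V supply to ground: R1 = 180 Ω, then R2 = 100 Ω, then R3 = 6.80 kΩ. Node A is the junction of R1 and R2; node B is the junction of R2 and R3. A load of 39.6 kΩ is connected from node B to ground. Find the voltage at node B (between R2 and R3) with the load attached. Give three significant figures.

V ≈ 8.36 V

At node B, R3 is in parallel with the load: R3‖R_L = 5803 Ω.
Below node A the resistance is R2 + (R3‖R_L) = 5903 Ω, so V_A = 8.76 × 5903/6083 = 8.501 V.
Then V_B = V_A × (R3‖R_L)/(R2 + R3‖R_L) = 8.501 × 5803/5903 = 8.36 V.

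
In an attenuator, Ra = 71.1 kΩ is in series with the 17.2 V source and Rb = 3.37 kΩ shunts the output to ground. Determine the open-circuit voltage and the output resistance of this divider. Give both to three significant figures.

V_th is the open-circuit tap voltage: 17.2 × 3.37/(71.1 + 3.37) = 0.778 V.
With the supply zeroed, Ra and Rb appear in parallel from the tap: R_th = Ra‖Rb = (71.1 × 3.37)/74.47 = 3.22 kΩ.

V_th = 0.778 V, R_th = 3.22 kΩ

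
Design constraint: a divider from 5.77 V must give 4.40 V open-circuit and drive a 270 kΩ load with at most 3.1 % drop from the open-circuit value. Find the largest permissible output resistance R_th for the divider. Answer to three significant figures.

Loading drop = R_th/(R_th + R_L) ≤ 0.0310, so R_th ≤ R_L · ε/(1−ε) = 270 kΩ × 0.0310/0.9690 = 8.64 kΩ.

R_th ≤ 8.64 kΩ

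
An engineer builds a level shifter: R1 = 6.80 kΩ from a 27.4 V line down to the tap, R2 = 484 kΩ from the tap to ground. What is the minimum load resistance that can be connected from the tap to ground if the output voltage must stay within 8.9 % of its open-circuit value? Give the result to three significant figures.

R_L(min) ≈ 68.6 kΩ

Output resistance R_th = R1‖R2 = (6.80 × 484)/490.8 = 6.706 kΩ.
The fractional drop is R_th/(R_th + R_L); requiring this ≤ 0.0890 gives R_L ≥ R_th(1/0.0890 − 1) = 6.706 × 10.24 = 68.6 kΩ.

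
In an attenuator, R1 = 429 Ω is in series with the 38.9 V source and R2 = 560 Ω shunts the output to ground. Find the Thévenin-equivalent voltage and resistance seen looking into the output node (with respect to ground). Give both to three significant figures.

V_th is the open-circuit tap voltage: 38.9 × 560/(429 + 560) = 22.0 V.
With the supply zeroed, R1 and R2 appear in parallel from the tap: R_th = R1‖R2 = (429 × 560)/989.0 = 243 Ω.

V_th = 22.0 V, R_th = 243 Ω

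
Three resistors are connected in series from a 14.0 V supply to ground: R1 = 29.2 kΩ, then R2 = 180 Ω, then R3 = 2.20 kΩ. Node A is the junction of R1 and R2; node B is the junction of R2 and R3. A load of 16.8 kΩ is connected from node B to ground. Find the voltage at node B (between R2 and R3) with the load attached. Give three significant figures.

V ≈ 0.869 V

At node B, R3 is in parallel with the load: R3‖R_L = 1945 Ω.
Below node A the resistance is R2 + (R3‖R_L) = 2125 Ω, so V_A = 14.0 × 2125/31330 = 0.9498 V.
Then V_B = V_A × (R3‖R_L)/(R2 + R3‖R_L) = 0.9498 × 1945/2125 = 0.869 V.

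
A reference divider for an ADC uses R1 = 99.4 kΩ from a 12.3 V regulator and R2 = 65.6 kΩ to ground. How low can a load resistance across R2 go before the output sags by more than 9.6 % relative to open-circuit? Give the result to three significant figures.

Output resistance R_th = R1‖R2 = (99.4 × 65.6)/165.0 = 39.52 kΩ.
The fractional drop is R_th/(R_th + R_L); requiring this ≤ 0.0960 gives R_L ≥ R_th(1/0.0960 − 1) = 39.52 × 9.417 = 372 kΩ.

R_L(min) ≈ 372 kΩ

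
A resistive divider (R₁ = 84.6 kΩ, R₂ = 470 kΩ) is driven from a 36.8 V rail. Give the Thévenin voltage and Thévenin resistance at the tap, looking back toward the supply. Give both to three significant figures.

V_th = 31.2 V, R_th = 71.7 kΩ

V_th is the open-circuit tap voltage: 36.8 × 470/(84.6 + 470) = 31.2 V.
With the supply zeroed, R₁ and R₂ appear in parallel from the tap: R_th = R₁‖R₂ = (84.6 × 470)/554.6 = 71.7 kΩ.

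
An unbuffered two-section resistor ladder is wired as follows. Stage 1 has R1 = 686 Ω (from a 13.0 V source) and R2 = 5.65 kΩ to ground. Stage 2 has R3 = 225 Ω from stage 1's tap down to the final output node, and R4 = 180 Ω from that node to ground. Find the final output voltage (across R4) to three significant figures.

Stage 2 presents R3+R4 = 405.0 Ω as a load on stage 1's tap.
Stage 1's lower leg becomes R2‖(R3+R4) = 377.9 Ω, so V_mid = 13.0 × 377.9/1064 = 4.618 V.
Stage 2 is itself unloaded: V_out = V_mid × R4/(R3+R4) = 4.618 × 180/405.0 = 2.05 V.

V_out ≈ 2.05 V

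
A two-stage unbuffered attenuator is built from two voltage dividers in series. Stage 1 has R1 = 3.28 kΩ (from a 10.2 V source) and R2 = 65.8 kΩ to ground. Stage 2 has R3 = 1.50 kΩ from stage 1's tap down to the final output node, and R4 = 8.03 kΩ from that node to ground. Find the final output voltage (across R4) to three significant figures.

Stage 2 presents R3+R4 = 9.530 kΩ as a load on stage 1's tap.
Stage 1's lower leg becomes R2‖(R3+R4) = 8.324 kΩ, so V_mid = 10.2 × 8.324/11.60 = 7.317 V.
Stage 2 is itself unloaded: V_out = V_mid × R4/(R3+R4) = 7.317 × 8.03/9.530 = 6.17 V.

V_out ≈ 6.17 V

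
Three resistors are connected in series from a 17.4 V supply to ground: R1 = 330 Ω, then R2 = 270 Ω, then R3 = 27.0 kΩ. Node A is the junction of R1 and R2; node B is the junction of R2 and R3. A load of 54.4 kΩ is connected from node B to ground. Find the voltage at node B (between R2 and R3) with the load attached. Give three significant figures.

At node B, R3 is in parallel with the load: R3‖R_L = 18040 Ω.
Below node A the resistance is R2 + (R3‖R_L) = 18310 Ω, so V_A = 17.4 × 18310/18640 = 17.09 V.
Then V_B = V_A × (R3‖R_L)/(R2 + R3‖R_L) = 17.09 × 18040/18310 = 16.8 V.

V ≈ 16.8 V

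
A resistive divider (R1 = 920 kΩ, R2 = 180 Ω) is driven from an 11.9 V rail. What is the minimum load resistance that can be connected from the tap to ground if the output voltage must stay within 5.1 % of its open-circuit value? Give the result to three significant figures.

Output resistance R_th = R1‖R2 = (920000 × 180)/920200 = 180.0 Ω.
The fractional drop is R_th/(R_th + R_L); requiring this ≤ 0.0510 gives R_L ≥ R_th(1/0.0510 − 1) = 180.0 × 18.61 = 3.35 kΩ.

R_L(min) ≈ 3.35 kΩ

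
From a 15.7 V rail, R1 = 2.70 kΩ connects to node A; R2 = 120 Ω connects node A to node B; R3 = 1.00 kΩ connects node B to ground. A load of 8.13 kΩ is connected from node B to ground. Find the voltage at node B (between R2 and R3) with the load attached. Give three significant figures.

V ≈ 3.77 V

At node B, R3 is in parallel with the load: R3‖R_L = 890.5 Ω.
Below node A the resistance is R2 + (R3‖R_L) = 1010 Ω, so V_A = 15.7 × 1010/3710 = 4.276 V.
Then V_B = V_A × (R3‖R_L)/(R2 + R3‖R_L) = 4.276 × 890.5/1010 = 3.77 V.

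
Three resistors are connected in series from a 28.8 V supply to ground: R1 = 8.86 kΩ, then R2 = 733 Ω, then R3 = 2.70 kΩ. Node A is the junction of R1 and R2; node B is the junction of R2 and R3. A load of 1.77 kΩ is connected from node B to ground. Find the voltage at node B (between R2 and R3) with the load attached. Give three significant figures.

V ≈ 2.89 V

At node B, R3 is in parallel with the load: R3‖R_L = 1069 Ω.
Below node A the resistance is R2 + (R3‖R_L) = 1802 Ω, so V_A = 28.8 × 1802/10660 = 4.868 V.
Then V_B = V_A × (R3‖R_L)/(R2 + R3‖R_L) = 4.868 × 1069/1802 = 2.89 V.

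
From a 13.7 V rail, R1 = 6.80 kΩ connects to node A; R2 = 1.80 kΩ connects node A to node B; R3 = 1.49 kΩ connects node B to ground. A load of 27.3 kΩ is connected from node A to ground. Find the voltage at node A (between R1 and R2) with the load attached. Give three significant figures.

Below node A the series string R2+R3 = 3.290 kΩ sits in parallel with the 27.3 kΩ load: 2.936 kΩ.
V_A = 13.7 × 2.936/(6.80 + 2.936) = 4.13 V.

V ≈ 4.13 V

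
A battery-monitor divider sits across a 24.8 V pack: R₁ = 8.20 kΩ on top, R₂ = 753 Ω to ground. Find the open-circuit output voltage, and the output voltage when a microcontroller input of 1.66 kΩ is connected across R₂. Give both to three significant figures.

Unloaded: 2.09 V; loaded: 1.47 V

Open-circuit: V = 24.8 × 753/(8200 + 753) = 2.09 V.
With the load, R₂ becomes R₂‖R_L = 518.0 Ω, so V = 24.8 × 518.0/8718 = 1.47 V.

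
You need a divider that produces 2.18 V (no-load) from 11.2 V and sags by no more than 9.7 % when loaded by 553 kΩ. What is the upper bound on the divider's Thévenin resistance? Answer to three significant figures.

Loading drop = R_th/(R_th + R_L) ≤ 0.0970, so R_th ≤ R_L · ε/(1−ε) = 553 kΩ × 0.0970/0.9030 = 59.4 kΩ.

R_th ≤ 59.4 kΩ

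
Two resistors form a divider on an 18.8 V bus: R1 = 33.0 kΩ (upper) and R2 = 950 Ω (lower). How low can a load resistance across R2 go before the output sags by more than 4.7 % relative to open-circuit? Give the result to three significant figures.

Output resistance R_th = R1‖R2 = (33000 × 950)/33950 = 923.4 Ω.
The fractional drop is R_th/(R_th + R_L); requiring this ≤ 0.0470 gives R_L ≥ R_th(1/0.0470 − 1) = 923.4 × 20.28 = 18.7 kΩ.

R_L(min) ≈ 18.7 kΩ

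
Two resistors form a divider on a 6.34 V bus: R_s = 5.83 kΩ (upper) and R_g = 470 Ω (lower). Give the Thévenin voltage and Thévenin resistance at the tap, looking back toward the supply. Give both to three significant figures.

V_th is the open-circuit tap voltage: 6.34 × 470/(5830 + 470) = 0.473 V.
With the supply zeroed, R_s and R_g appear in parallel from the tap: R_th = R_s‖R_g = (5830 × 470)/6300 = 435 Ω.

V_th = 0.473 V, R_th = 435 Ω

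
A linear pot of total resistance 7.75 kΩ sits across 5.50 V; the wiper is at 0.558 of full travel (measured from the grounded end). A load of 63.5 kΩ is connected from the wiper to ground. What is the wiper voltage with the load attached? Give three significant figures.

The wiper splits the pot into (1−α)R = 3.425 kΩ above and αR = 4.324 kΩ below.
Lower section ‖ load = 4.049 kΩ.
V_wiper = 5.50 × 4.049/(3.425 + 4.049) = 2.98 V.

V ≈ 2.98 V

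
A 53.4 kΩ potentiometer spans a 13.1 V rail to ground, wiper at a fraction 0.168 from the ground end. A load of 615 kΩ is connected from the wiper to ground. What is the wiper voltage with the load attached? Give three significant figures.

The wiper splits the pot into (1−α)R = 44.43 kΩ above and αR = 8.971 kΩ below.
Lower section ‖ load = 8.842 kΩ.
V_wiper = 13.1 × 8.842/(44.43 + 8.842) = 2.17 V.

V ≈ 2.17 V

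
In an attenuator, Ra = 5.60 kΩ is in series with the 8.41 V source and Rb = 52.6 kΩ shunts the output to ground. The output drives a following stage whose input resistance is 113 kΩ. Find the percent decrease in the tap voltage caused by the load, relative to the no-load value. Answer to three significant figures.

4.29 %

The divider's output (Thévenin) resistance is Ra‖Rb = 5.061 kΩ.
Fractional drop under load = R_th/(R_th + R_L) = 5.061 / (5.061 + 113) = 0.04287.
So the output falls by 4.29 %.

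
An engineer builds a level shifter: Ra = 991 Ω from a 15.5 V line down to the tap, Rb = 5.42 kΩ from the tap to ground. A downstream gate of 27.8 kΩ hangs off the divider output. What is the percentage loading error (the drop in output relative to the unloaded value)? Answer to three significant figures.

The divider's output (Thévenin) resistance is Ra‖Rb = 837.8 Ω.
Fractional drop under load = R_th/(R_th + R_L) = 837.8 / (837.8 + 27800) = 0.02926.
So the output falls by 2.93 %.

2.93 %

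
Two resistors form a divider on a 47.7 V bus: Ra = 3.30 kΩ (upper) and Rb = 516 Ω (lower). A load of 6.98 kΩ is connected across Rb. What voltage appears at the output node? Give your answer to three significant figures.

The load sits in parallel with Rb: Rb‖R_L = (516 × 6980) / (516 + 6980) = 480.5 Ω.
V_out = 47.7 × 480.5 / (3300 + 480.5) = 47.7 × 480.5/3780 = 6.06 V.
(Unloaded it would have been 6.45 V.)

V_out ≈ 6.06 V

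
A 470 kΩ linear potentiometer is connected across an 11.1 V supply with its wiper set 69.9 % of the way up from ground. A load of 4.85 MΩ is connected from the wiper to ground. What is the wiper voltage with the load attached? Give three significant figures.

V ≈ 7.60 V

The wiper splits the pot into (1−α)R = 141.5 kΩ above and αR = 328.5 kΩ below.
Lower section ‖ load = 307.7 kΩ.
V_wiper = 11.1 × 307.7/(141.5 + 307.7) = 7.60 V.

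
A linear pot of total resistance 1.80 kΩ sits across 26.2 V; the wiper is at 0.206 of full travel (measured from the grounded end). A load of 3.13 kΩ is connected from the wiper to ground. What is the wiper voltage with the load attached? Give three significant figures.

The wiper splits the pot into (1−α)R = 1429 Ω above and αR = 370.8 Ω below.
Lower section ‖ load = 331.5 Ω.
V_wiper = 26.2 × 331.5/(1429 + 331.5) = 4.93 V.

V ≈ 4.93 V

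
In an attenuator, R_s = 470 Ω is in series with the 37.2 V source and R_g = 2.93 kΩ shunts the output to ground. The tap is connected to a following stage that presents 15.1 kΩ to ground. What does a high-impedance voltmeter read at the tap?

The load sits in parallel with R_g: R_g‖R_L = (2930 × 15100) / (2930 + 15100) = 2454 Ω.
V_out = 37.2 × 2454 / (470 + 2454) = 37.2 × 2454/2924 = 31.2 V.

V_out ≈ 31.2 V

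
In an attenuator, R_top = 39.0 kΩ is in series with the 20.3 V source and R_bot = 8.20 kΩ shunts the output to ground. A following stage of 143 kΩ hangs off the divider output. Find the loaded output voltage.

V_out ≈ 3.37 V

The load sits in parallel with R_bot: R_bot‖R_L = (8.20 × 143) / (8.20 + 143) = 7.755 kΩ.
V_out = 20.3 × 7.755 / (39.0 + 7.755) = 20.3 × 7.755/46.76 = 3.37 V.
(Unloaded it would have been 3.53 V.)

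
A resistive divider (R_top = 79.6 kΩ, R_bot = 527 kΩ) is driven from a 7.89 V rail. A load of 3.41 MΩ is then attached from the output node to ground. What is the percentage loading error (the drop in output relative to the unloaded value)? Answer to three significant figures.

The divider's output (Thévenin) resistance is R_top‖R_bot = 69.15 kΩ.
Fractional drop under load = R_th/(R_th + R_L) = 69.15 / (69.15 + 3410) = 0.01988.
So the output falls by 1.99 %.

1.99 %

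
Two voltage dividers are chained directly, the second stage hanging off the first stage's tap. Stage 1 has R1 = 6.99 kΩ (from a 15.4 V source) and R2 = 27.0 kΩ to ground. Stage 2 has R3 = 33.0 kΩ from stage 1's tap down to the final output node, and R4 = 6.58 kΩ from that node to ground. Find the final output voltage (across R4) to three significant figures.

Stage 2 presents R3+R4 = 39.58 kΩ as a load on stage 1's tap.
Stage 1's lower leg becomes R2‖(R3+R4) = 16.05 kΩ, so V_mid = 15.4 × 16.05/23.04 = 10.73 V.
Stage 2 is itself unloaded: V_out = V_mid × R4/(R3+R4) = 10.73 × 6.58/39.58 = 1.78 V.

V_out ≈ 1.78 V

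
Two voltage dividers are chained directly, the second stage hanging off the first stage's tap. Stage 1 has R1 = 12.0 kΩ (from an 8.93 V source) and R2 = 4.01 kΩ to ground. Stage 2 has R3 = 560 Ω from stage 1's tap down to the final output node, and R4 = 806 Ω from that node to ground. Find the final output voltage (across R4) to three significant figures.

V_out ≈ 0.412 V

Stage 2 presents R3+R4 = 1366 Ω as a load on stage 1's tap.
Stage 1's lower leg becomes R2‖(R3+R4) = 1019 Ω, so V_mid = 8.93 × 1019/13020 = 0.6989 V.
Stage 2 is itself unloaded: V_out = V_mid × R4/(R3+R4) = 0.6989 × 806/1366 = 0.412 V.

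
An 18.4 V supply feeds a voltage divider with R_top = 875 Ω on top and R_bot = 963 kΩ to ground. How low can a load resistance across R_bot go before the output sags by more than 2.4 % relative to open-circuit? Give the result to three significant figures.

R_L(min) ≈ 35.6 kΩ

Output resistance R_th = R_top‖R_bot = (875 × 963000)/963900 = 874.2 Ω.
The fractional drop is R_th/(R_th + R_L); requiring this ≤ 0.0240 gives R_L ≥ R_th(1/0.0240 − 1) = 874.2 × 40.67 = 35.6 kΩ.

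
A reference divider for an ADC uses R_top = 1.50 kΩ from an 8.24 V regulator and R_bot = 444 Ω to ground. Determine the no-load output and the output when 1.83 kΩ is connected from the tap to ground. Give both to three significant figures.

Open-circuit: V = 8.24 × 444/(1500 + 444) = 1.88 V.
With the load, R_bot becomes R_bot‖R_L = 357.3 Ω, so V = 8.24 × 357.3/1857 = 1.59 V.

Unloaded: 1.88 V; loaded: 1.59 V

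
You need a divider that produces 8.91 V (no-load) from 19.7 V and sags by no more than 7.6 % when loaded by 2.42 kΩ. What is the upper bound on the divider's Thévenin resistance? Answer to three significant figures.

Loading drop = R_th/(R_th + R_L) ≤ 0.0760, so R_th ≤ R_L · ε/(1−ε) = 2.42 kΩ × 0.0760/0.9240 = 199 Ω.

R_th ≤ 199 Ω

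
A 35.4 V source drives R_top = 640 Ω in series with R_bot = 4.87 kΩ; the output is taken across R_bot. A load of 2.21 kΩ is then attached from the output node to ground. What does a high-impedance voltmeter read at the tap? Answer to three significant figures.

The load sits in parallel with R_bot: R_bot‖R_L = (4870 × 2210) / (4870 + 2210) = 1520 Ω.
V_out = 35.4 × 1520 / (640 + 1520) = 35.4 × 1520/2160 = 24.9 V.
(Unloaded it would have been 31.3 V.)

V_out ≈ 24.9 V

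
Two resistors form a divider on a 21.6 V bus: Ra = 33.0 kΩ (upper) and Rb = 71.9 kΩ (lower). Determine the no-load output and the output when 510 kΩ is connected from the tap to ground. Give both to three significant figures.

Unloaded: 14.8 V; loaded: 14.2 V

Open-circuit: V = 21.6 × 71.9/(33.0 + 71.9) = 14.8 V.
With the load, Rb becomes Rb‖R_L = 63.02 kΩ, so V = 21.6 × 63.02/96.02 = 14.2 V.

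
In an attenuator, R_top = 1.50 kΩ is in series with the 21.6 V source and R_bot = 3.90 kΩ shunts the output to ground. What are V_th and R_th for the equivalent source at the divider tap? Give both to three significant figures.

V_th = 15.6 V, R_th = 1.08 kΩ

V_th is the open-circuit tap voltage: 21.6 × 3.90/(1.50 + 3.90) = 15.6 V.
With the supply zeroed, R_top and R_bot appear in parallel from the tap: R_th = R_top‖R_bot = (1.50 × 3.90)/5.400 = 1.08 kΩ.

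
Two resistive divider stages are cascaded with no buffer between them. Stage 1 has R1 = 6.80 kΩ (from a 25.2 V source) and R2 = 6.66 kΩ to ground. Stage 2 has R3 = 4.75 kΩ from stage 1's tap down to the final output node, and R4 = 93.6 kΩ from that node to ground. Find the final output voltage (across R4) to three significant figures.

Stage 2 presents R3+R4 = 98.35 kΩ as a load on stage 1's tap.
Stage 1's lower leg becomes R2‖(R3+R4) = 6.238 kΩ, so V_mid = 25.2 × 6.238/13.04 = 12.06 V.
Stage 2 is itself unloaded: V_out = V_mid × R4/(R3+R4) = 12.06 × 93.6/98.35 = 11.5 V.

V_out ≈ 11.5 V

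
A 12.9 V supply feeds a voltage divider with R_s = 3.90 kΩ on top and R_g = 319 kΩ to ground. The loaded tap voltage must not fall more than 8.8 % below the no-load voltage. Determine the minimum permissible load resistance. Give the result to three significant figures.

Output resistance R_th = R_s‖R_g = (3.90 × 319)/322.9 = 3.853 kΩ.
The fractional drop is R_th/(R_th + R_L); requiring this ≤ 0.0880 gives R_L ≥ R_th(1/0.0880 − 1) = 3.853 × 10.36 = 39.9 kΩ.

R_L(min) ≈ 39.9 kΩ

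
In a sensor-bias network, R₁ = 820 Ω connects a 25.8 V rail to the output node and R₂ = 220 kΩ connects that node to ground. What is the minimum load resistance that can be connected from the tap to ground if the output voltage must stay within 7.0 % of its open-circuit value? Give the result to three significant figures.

Output resistance R_th = R₁‖R₂ = (820 × 220000)/220800 = 817.0 Ω.
The fractional drop is R_th/(R_th + R_L); requiring this ≤ 0.0700 gives R_L ≥ R_th(1/0.0700 − 1) = 817.0 × 13.29 = 10.9 kΩ.

R_L(min) ≈ 10.9 kΩ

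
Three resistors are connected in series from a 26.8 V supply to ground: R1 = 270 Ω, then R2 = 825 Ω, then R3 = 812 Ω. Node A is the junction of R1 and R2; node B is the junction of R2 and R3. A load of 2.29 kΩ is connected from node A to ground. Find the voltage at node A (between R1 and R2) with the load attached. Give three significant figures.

Below node A the series string R2+R3 = 1637 Ω sits in parallel with the 2290 Ω load: 954.6 Ω.
V_A = 26.8 × 954.6/(270 + 954.6) = 20.9 V.

V ≈ 20.9 V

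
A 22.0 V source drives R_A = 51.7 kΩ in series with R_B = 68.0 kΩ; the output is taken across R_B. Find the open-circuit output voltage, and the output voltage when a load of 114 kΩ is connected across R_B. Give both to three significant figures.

Open-circuit: V = 22.0 × 68.0/(51.7 + 68.0) = 12.5 V.
With the load, R_B becomes R_B‖R_L = 42.59 kΩ, so V = 22.0 × 42.59/94.29 = 9.94 V.

Unloaded: 12.5 V; loaded: 9.94 V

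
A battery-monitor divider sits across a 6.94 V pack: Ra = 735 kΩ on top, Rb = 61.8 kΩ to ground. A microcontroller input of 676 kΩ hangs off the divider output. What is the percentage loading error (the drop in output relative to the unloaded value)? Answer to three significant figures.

7.78 %

The divider's output (Thévenin) resistance is Ra‖Rb = 57.01 kΩ.
Fractional drop under load = R_th/(R_th + R_L) = 57.01 / (57.01 + 676) = 0.07777.
So the output falls by 7.78 %.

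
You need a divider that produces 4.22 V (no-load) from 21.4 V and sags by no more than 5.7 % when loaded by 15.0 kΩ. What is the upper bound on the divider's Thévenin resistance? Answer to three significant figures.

R_th ≤ 907 Ω

Loading drop = R_th/(R_th + R_L) ≤ 0.0570, so R_th ≤ R_L · ε/(1−ε) = 15.0 kΩ × 0.0570/0.9430 = 907 Ω.
(Any R1, R2 with R2/(R1+R2) = 0.197 and R1‖R2 ≤ 907 Ω will meet the spec.)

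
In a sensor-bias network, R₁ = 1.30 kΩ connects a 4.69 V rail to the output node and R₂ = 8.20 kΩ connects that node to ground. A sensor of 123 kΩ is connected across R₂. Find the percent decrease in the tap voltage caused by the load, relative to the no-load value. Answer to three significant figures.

The divider's output (Thévenin) resistance is R₁‖R₂ = 1.122 kΩ.
Fractional drop under load = R_th/(R_th + R_L) = 1.122 / (1.122 + 123) = 0.009040.
So the output falls by 0.904 %.

0.904 %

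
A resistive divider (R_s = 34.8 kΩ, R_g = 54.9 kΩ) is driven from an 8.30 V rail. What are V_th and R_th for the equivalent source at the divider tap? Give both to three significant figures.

V_th = 5.08 V, R_th = 21.3 kΩ

V_th is the open-circuit tap voltage: 8.30 × 54.9/(34.8 + 54.9) = 5.08 V.
With the supply zeroed, R_s and R_g appear in parallel from the tap: R_th = R_s‖R_g = (34.8 × 54.9)/89.70 = 21.3 kΩ.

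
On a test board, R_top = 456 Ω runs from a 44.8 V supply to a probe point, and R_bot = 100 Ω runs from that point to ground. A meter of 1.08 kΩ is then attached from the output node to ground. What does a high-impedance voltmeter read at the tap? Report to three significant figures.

V_out ≈ 7.49 V

The load sits in parallel with R_bot: R_bot‖R_L = (100 × 1080) / (100 + 1080) = 91.53 Ω.
V_out = 44.8 × 91.53 / (456 + 91.53) = 44.8 × 91.53/547.5 = 7.49 V.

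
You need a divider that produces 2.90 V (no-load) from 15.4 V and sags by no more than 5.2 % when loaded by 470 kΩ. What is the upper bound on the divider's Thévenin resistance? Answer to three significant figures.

R_th ≤ 25.8 kΩ

Loading drop = R_th/(R_th + R_L) ≤ 0.0520, so R_th ≤ R_L · ε/(1−ε) = 470 kΩ × 0.0520/0.9480 = 25.8 kΩ.
(Any R1, R2 with R2/(R1+R2) = 0.188 and R1‖R2 ≤ 25.8 kΩ will meet the spec.)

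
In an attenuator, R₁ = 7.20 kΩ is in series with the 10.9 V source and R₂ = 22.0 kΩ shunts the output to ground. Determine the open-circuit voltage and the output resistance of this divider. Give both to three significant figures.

V_th = 8.21 V, R_th = 5.42 kΩ

V_th is the open-circuit tap voltage: 10.9 × 22.0/(7.20 + 22.0) = 8.21 V.
With the supply zeroed, R₁ and R₂ appear in parallel from the tap: R_th = R₁‖R₂ = (7.20 × 22.0)/29.20 = 5.42 kΩ.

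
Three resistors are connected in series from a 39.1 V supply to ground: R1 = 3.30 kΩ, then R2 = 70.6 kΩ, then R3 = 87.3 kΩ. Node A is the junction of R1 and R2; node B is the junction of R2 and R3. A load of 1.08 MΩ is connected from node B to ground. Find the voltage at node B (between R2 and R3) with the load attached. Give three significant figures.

V ≈ 20.4 V

At node B, R3 is in parallel with the load: R3‖R_L = 80.77 kΩ.
Below node A the resistance is R2 + (R3‖R_L) = 151.4 kΩ, so V_A = 39.1 × 151.4/154.7 = 38.27 V.
Then V_B = V_A × (R3‖R_L)/(R2 + R3‖R_L) = 38.27 × 80.77/151.4 = 20.4 V.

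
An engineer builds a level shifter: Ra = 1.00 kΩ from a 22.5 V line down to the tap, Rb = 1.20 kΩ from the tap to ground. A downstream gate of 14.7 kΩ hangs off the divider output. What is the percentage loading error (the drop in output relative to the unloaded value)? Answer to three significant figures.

The divider's output (Thévenin) resistance is Ra‖Rb = 0.5455 kΩ.
Fractional drop under load = R_th/(R_th + R_L) = 0.5455 / (0.5455 + 14.7) = 0.03578.
So the output falls by 3.58 %.

3.58 %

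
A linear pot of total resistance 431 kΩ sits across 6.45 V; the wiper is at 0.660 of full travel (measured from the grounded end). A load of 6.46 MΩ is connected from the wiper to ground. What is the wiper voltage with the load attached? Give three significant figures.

V ≈ 4.19 V

The wiper splits the pot into (1−α)R = 146.5 kΩ above and αR = 284.5 kΩ below.
Lower section ‖ load = 272.5 kΩ.
V_wiper = 6.45 × 272.5/(146.5 + 272.5) = 4.19 V.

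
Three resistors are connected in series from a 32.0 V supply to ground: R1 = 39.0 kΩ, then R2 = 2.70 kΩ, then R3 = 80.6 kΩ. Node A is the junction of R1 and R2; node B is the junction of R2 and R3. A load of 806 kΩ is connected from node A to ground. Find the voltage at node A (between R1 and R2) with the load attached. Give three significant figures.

V ≈ 21.1 V

Below node A the series string R2+R3 = 83.30 kΩ sits in parallel with the 806 kΩ load: 75.50 kΩ.
V_A = 32.0 × 75.50/(39.0 + 75.50) = 21.1 V.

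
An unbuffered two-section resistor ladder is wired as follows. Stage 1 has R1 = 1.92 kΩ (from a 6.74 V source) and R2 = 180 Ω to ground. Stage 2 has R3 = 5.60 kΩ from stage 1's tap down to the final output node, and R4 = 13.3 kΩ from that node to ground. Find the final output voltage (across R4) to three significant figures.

V_out ≈ 0.403 V

Stage 2 presents R3+R4 = 18900 Ω as a load on stage 1's tap.
Stage 1's lower leg becomes R2‖(R3+R4) = 178.3 Ω, so V_mid = 6.74 × 178.3/2098 = 0.5727 V.
Stage 2 is itself unloaded: V_out = V_mid × R4/(R3+R4) = 0.5727 × 13300/18900 = 0.403 V.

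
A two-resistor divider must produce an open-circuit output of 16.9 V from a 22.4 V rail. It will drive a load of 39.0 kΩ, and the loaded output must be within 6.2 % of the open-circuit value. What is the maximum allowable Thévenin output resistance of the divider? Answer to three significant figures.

Loading drop = R_th/(R_th + R_L) ≤ 0.0620, so R_th ≤ R_L · ε/(1−ε) = 39.0 kΩ × 0.0620/0.9380 = 2.58 kΩ.

R_th ≤ 2.58 kΩ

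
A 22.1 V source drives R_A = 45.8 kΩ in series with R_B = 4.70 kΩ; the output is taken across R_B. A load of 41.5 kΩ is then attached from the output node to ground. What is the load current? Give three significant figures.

I_L ≈ 0.0449 mA

R_B‖R_L = 4.222 kΩ; V_out = 22.1 × 4.222/50.02 = 1.865 V.
I_L = V_out / R_L = 1.865 / 41.5 kΩ = 0.0449 mA.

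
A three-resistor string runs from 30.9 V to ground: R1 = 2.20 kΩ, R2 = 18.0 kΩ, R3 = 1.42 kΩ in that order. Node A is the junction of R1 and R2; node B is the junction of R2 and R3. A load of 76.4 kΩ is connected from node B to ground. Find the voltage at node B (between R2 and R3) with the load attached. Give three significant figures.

At node B, R3 is in parallel with the load: R3‖R_L = 1.394 kΩ.
Below node A the resistance is R2 + (R3‖R_L) = 19.39 kΩ, so V_A = 30.9 × 19.39/21.59 = 27.75 V.
Then V_B = V_A × (R3‖R_L)/(R2 + R3‖R_L) = 27.75 × 1.394/19.39 = 1.99 V.

V ≈ 1.99 V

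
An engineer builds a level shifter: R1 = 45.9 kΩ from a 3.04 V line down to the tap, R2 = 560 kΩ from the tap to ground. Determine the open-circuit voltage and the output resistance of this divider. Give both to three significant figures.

V_th = 2.81 V, R_th = 42.4 kΩ

V_th is the open-circuit tap voltage: 3.04 × 560/(45.9 + 560) = 2.81 V.
With the supply zeroed, R1 and R2 appear in parallel from the tap: R_th = R1‖R2 = (45.9 × 560)/605.9 = 42.4 kΩ.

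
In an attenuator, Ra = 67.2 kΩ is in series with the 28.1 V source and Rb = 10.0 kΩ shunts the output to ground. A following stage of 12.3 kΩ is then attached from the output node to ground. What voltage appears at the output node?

The load sits in parallel with Rb: Rb‖R_L = (10.0 × 12.3) / (10.0 + 12.3) = 5.516 kΩ.
V_out = 28.1 × 5.516 / (67.2 + 5.516) = 28.1 × 5.516/72.72 = 2.13 V.

V_out ≈ 2.13 V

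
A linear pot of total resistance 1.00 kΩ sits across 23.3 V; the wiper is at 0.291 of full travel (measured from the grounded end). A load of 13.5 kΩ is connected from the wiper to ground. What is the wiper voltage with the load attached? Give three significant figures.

V ≈ 6.68 V

The wiper splits the pot into (1−α)R = 709.0 Ω above and αR = 291.0 Ω below.
Lower section ‖ load = 284.9 Ω.
V_wiper = 23.3 × 284.9/(709.0 + 284.9) = 6.68 V.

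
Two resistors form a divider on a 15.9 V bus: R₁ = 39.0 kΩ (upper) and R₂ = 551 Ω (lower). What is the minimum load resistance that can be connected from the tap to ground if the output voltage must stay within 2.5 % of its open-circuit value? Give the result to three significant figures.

Output resistance R_th = R₁‖R₂ = (39000 × 551)/39550 = 543.3 Ω.
The fractional drop is R_th/(R_th + R_L); requiring this ≤ 0.0250 gives R_L ≥ R_th(1/0.0250 − 1) = 543.3 × 39.00 = 21.2 kΩ.

R_L(min) ≈ 21.2 kΩ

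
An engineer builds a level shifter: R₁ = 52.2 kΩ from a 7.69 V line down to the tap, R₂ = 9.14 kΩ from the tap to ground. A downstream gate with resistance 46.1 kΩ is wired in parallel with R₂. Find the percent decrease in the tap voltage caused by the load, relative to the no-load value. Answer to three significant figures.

The divider's output (Thévenin) resistance is R₁‖R₂ = 7.778 kΩ.
Fractional drop under load = R_th/(R_th + R_L) = 7.778 / (7.778 + 46.1) = 0.1444.
So the output falls by 14.4 %.

14.4 %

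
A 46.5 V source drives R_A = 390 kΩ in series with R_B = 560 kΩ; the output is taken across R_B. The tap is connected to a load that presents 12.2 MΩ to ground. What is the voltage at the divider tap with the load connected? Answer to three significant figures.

The load sits in parallel with R_B: R_B‖R_L = (560 × 12200) / (560 + 12200) = 535.4 kΩ.
V_out = 46.5 × 535.4 / (390 + 535.4) = 46.5 × 535.4/925.4 = 26.9 V.
(Unloaded it would have been 27.4 V.)

V_out ≈ 26.9 V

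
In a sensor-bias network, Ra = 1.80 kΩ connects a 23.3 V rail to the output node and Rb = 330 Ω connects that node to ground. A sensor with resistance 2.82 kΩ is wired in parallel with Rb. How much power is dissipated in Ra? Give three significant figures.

Total resistance from the source is Ra + (Rb‖R_L) = 2095 Ω, so I = 23.3/2095 Ω = 11.12 mA.
P = I²·Ra = (11.12 mA)² × 1.80 kΩ = 223 mW.

P ≈ 223 mW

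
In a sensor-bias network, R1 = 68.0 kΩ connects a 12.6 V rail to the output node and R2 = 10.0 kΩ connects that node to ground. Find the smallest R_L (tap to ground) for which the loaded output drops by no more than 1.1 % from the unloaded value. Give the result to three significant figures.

R_L(min) ≈ 784 kΩ

Output resistance R_th = R1‖R2 = (68.0 × 10.0)/78.00 = 8.718 kΩ.
The fractional drop is R_th/(R_th + R_L); requiring this ≤ 0.0110 gives R_L ≥ R_th(1/0.0110 − 1) = 8.718 × 89.91 = 784 kΩ.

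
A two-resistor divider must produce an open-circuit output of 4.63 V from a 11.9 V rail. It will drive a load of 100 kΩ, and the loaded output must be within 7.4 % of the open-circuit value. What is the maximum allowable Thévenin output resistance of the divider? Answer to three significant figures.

R_th ≤ 7.99 kΩ

Loading drop = R_th/(R_th + R_L) ≤ 0.0740, so R_th ≤ R_L · ε/(1−ε) = 100 kΩ × 0.0740/0.9260 = 7.99 kΩ.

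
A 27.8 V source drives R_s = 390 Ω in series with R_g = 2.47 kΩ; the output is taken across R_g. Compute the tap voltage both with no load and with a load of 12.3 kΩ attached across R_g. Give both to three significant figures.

Unloaded: 24.0 V; loaded: 23.4 V

Open-circuit: V = 27.8 × 2470/(390 + 2470) = 24.0 V.
With the load, R_g becomes R_g‖R_L = 2057 Ω, so V = 27.8 × 2057/2447 = 23.4 V.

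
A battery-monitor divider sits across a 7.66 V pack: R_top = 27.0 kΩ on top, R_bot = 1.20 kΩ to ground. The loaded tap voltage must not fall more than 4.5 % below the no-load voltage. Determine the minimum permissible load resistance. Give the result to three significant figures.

R_L(min) ≈ 24.4 kΩ

Output resistance R_th = R_top‖R_bot = (27.0 × 1.20)/28.20 = 1.149 kΩ.
The fractional drop is R_th/(R_th + R_L); requiring this ≤ 0.0450 gives R_L ≥ R_th(1/0.0450 − 1) = 1.149 × 21.22 = 24.4 kΩ.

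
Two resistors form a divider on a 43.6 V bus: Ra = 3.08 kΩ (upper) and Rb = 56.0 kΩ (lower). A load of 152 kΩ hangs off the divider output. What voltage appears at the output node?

V_out ≈ 40.5 V

The load sits in parallel with Rb: Rb‖R_L = (56.0 × 152) / (56.0 + 152) = 40.92 kΩ.
V_out = 43.6 × 40.92 / (3.08 + 40.92) = 43.6 × 40.92/44.00 = 40.5 V.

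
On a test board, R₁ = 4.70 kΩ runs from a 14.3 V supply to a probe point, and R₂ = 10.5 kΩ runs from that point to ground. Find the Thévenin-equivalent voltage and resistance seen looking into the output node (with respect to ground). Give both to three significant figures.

V_th is the open-circuit tap voltage: 14.3 × 10.5/(4.70 + 10.5) = 9.88 V.
With the supply zeroed, R₁ and R₂ appear in parallel from the tap: R_th = R₁‖R₂ = (4.70 × 10.5)/15.20 = 3.25 kΩ.

V_th = 9.88 V, R_th = 3.25 kΩ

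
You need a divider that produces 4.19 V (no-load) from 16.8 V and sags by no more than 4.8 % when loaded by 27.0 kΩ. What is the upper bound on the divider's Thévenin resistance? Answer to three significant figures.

Loading drop = R_th/(R_th + R_L) ≤ 0.0480, so R_th ≤ R_L · ε/(1−ε) = 27.0 kΩ × 0.0480/0.9520 = 1.36 kΩ.

R_th ≤ 1.36 kΩ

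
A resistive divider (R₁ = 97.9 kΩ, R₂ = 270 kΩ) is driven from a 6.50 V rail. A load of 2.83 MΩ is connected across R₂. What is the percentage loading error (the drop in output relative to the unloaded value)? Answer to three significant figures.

The divider's output (Thévenin) resistance is R₁‖R₂ = 71.85 kΩ.
Fractional drop under load = R_th/(R_th + R_L) = 71.85 / (71.85 + 2830) = 0.02476.
So the output falls by 2.48 %.

2.48 %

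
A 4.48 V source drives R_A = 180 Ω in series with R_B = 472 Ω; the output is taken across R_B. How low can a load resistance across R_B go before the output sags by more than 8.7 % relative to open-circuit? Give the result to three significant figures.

Output resistance R_th = R_A‖R_B = (180 × 472)/652.0 = 130.3 Ω.
The fractional drop is R_th/(R_th + R_L); requiring this ≤ 0.0870 gives R_L ≥ R_th(1/0.0870 − 1) = 130.3 × 10.49 = 1.37 kΩ.

R_L(min) ≈ 1.37 kΩ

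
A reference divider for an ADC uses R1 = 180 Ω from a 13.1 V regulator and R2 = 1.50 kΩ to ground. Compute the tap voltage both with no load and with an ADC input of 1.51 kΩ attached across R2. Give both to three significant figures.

Unloaded: 11.7 V; loaded: 10.6 V

Open-circuit: V = 13.1 × 1500/(180 + 1500) = 11.7 V.
With the load, R2 becomes R2‖R_L = 752.5 Ω, so V = 13.1 × 752.5/932.5 = 10.6 V.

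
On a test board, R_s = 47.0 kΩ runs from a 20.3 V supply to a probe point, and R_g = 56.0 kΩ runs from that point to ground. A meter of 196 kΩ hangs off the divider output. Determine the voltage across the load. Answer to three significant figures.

V_out ≈ 9.76 V

The load sits in parallel with R_g: R_g‖R_L = (56.0 × 196) / (56.0 + 196) = 43.56 kΩ.
V_out = 20.3 × 43.56 / (47.0 + 43.56) = 20.3 × 43.56/90.56 = 9.76 V.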